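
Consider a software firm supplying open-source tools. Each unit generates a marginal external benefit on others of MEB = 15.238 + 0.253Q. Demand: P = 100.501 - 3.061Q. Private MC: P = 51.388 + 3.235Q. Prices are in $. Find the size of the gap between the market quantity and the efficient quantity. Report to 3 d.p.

2.848 units

Market equilibrium (private): 51.388 + 3.235Q = 100.501 - 3.061Q → Q_m = 7.8007.
Social marginal cost = private MC − MEB = 36.150 + 2.982Q.
Set SMC = demand: 36.150 + 2.982Q = 100.501 - 3.061Q → Q* = 10.6488.
Gap = |7.8007 − 10.6488| = 2.8481.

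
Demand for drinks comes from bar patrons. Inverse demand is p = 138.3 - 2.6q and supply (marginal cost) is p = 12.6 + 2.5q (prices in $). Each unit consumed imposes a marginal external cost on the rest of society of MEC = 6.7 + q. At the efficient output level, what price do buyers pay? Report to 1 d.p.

Social marginal benefit = demand − MEC = 131.6 - 3.6q.
Set SMB = MC: 131.6 - 3.6q = 12.6 + 2.5q → q* = 19.5082.
Consumer price on the demand curve at q*: 138.3 − 2.6×19.5082 = 87.5787.

P = $87.6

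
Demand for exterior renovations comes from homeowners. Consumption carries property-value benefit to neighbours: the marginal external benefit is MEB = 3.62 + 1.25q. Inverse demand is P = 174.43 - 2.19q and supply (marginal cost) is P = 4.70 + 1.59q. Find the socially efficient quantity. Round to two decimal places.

Social marginal benefit = demand + MEB = 178.05 - 0.94q.
Set SMB = MC: 178.05 - 0.94q = 4.70 + 1.59q → q* = 68.5178.

q* = 68.52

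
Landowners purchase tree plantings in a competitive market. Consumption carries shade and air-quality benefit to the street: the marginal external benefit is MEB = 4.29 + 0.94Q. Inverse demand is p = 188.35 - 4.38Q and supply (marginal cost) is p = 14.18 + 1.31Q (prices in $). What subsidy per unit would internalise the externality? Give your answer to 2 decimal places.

Social marginal benefit = demand + MEB = 192.64 - 3.44Q.
Set SMB = MC: 192.64 - 3.44Q = 14.18 + 1.31Q → Q* = 37.5705.
The Pigouvian subsidy equals MEB at Q*: 4.29 + 0.94×37.5705 = 39.6063.

subsidy = $39.61 per unit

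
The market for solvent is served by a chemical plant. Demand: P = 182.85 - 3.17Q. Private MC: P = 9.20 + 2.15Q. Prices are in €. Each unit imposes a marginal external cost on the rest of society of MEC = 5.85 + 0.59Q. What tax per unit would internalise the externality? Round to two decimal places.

Social marginal cost = private MC + MEC = 15.05 + 2.74Q.
Set SMC = demand: 15.05 + 2.74Q = 182.85 - 3.17Q → Q* = 28.3926.
The Pigouvian tax equals MEC at Q*: 5.85 + 0.59×28.3926 = 22.6016.

tax = €22.60 per unit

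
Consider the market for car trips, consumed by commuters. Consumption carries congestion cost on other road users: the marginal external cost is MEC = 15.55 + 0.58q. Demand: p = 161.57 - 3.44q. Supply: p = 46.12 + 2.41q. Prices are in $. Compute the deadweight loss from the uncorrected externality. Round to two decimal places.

Market equilibrium (private): 46.12 + 2.41q = 161.57 - 3.44q → q_m = 19.7350.
Social marginal benefit = demand − MEC = 146.02 - 4.02q.
Set SMB = MC: 146.02 - 4.02q = 46.12 + 2.41q → q* = 15.5365.
The welfare-loss triangle has base |q_m − q*| and height MEC(q_m) (the vertical gap between SMB and MC is zero at q* and MEC at q_m).
DWL = ½ × 4.1985 × 26.9963 = 56.6720.

DWL = $56.67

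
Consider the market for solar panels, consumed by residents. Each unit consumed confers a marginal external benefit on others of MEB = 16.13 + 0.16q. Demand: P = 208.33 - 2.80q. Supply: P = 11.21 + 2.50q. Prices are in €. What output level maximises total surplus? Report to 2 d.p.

q* = 41.49

Social marginal benefit = demand + MEB = 224.46 - 2.64q.
Set SMB = MC: 224.46 - 2.64q = 11.21 + 2.50q → q* = 41.4883.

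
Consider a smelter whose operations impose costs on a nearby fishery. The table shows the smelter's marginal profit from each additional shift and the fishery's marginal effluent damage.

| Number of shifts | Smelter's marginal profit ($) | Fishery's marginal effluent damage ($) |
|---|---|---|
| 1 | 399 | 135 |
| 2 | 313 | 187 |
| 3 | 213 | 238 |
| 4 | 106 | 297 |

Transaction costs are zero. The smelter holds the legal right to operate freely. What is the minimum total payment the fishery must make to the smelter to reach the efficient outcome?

$319

Left alone the smelter would choose level 4 (marginal profit stays positive).
Efficient level: k* = 2 (marginal profit ≥ marginal effluent damage through 2).
The fishery must at least cover the smelter's forgone profit from cutting 4→2: 213 + 106 = 319.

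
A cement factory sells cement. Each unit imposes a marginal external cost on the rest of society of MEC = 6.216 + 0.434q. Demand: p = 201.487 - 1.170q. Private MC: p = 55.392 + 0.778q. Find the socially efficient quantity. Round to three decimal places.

Social marginal cost = private MC + MEC = 61.608 + 1.212q.
Set SMC = demand: 61.608 + 1.212q = 201.487 - 1.170q → q* = 58.7233.

q* = 58.723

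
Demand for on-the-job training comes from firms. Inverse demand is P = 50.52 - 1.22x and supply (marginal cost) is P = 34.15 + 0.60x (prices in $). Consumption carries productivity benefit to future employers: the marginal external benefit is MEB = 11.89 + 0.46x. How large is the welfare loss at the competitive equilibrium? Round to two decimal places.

Market equilibrium (private): 34.15 + 0.60x = 50.52 - 1.22x → x_m = 8.9945.
Social marginal benefit = demand + MEB = 62.41 - 0.76x.
Set SMB = MC: 62.41 - 0.76x = 34.15 + 0.60x → x* = 20.7794.
The welfare-loss triangle has base |x_m − x*| and height MEB(x_m) (the vertical gap between SMB and MC is zero at x* and MEB at x_m).
DWL = ½ × 11.7849 × 16.0275 = 94.4412.

DWL = $94.44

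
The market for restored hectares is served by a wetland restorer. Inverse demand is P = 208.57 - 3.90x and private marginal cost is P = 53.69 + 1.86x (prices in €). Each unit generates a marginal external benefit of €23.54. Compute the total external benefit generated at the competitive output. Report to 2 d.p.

Market equilibrium (private): 53.69 + 1.86x = 208.57 - 3.90x → x_m = 26.8889.
Total external benefit = MEB × x_m = 23.54 × 26.8889 = 632.9647.

€632.96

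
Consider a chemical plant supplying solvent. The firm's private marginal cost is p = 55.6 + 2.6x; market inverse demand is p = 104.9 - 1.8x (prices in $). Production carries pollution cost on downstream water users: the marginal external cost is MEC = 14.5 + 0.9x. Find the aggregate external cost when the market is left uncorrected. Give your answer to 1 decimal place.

Market equilibrium (private): 55.6 + 2.6x = 104.9 - 1.8x → x_m = 11.2045.
Total external cost = ∫₀^{x_m} (14.5 + 0.9x) dx = 14.5×11.2045 + ½×0.9×11.2045² = 218.9586.

$219.0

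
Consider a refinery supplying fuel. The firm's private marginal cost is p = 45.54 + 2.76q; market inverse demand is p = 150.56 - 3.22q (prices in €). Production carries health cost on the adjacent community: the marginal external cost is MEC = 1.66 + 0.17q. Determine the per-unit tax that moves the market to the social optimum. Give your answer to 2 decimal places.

tax = €4.52 per unit

Social marginal cost = private MC + MEC = 47.20 + 2.93q.
Set SMC = demand: 47.20 + 2.93q = 150.56 - 3.22q → q* = 16.8065.
The Pigouvian tax equals MEC at q*: 1.66 + 0.17×16.8065 = 4.5171.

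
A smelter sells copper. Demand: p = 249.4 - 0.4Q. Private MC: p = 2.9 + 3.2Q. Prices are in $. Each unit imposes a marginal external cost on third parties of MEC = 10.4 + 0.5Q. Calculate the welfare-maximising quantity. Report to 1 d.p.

Social marginal cost = private MC + MEC = 13.3 + 3.7Q.
Set SMC = demand: 13.3 + 3.7Q = 249.4 - 0.4Q → Q* = 57.5854.

Q* = 57.6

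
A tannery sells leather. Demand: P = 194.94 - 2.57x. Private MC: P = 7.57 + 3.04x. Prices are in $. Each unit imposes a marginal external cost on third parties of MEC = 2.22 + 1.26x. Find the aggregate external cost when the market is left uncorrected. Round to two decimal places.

Market equilibrium (private): 7.57 + 3.04x = 194.94 - 2.57x → x_m = 33.3993.
Total external cost = ∫₀^{x_m} (2.22 + 1.26x) dx = 2.22×33.3993 + ½×1.26×33.3993² = 776.9198.

$776.92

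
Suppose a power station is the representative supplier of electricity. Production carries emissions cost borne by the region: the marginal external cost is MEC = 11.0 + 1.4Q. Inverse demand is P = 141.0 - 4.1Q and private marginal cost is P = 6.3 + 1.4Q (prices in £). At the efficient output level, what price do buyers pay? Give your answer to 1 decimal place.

Social marginal cost = private MC + MEC = 17.3 + 2.8Q.
Set SMC = demand: 17.3 + 2.8Q = 141.0 - 4.1Q → Q* = 17.9275.
Consumer price on the demand curve at Q*: 141.0 − 4.1×17.9275 = 67.4973.

P = £67.5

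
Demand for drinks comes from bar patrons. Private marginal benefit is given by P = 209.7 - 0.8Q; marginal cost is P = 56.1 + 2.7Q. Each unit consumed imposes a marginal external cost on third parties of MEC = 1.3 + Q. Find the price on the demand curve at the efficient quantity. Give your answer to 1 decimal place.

Social marginal benefit = demand − MEC = 208.4 - 1.8Q.
Set SMB = MC: 208.4 - 1.8Q = 56.1 + 2.7Q → Q* = 33.8444.
Consumer price on the demand curve at Q*: 209.7 − 0.8×33.8444 = 182.6245.

P = 182.6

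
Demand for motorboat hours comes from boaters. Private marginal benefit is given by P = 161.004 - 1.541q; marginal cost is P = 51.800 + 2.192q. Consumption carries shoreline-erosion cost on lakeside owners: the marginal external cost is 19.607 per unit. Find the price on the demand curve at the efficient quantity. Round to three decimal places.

Social marginal benefit = demand − MEC = 141.397 - 1.541q.
Set SMB = MC: 141.397 - 1.541q = 51.800 + 2.192q → q* = 24.0013.
Consumer price on the demand curve at q*: 161.004 − 1.541×24.0013 = 124.0180.

P = 124.018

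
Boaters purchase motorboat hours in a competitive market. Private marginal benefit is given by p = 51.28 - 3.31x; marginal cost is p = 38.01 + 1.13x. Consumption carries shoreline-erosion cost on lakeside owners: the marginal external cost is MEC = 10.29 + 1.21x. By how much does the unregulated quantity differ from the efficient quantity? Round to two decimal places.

Market equilibrium (private): 38.01 + 1.13x = 51.28 - 3.31x → x_m = 2.9887.
Social marginal benefit = demand − MEC = 40.99 - 4.52x.
Set SMB = MC: 40.99 - 4.52x = 38.01 + 1.13x → x* = 0.5274.
Gap = |2.9887 − 0.5274| = 2.4613.

2.46 units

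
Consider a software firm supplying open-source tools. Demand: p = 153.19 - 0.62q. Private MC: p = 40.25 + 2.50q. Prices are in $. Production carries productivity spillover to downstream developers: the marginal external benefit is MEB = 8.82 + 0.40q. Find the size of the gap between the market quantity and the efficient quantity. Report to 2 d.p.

8.57 units

Market equilibrium (private): 40.25 + 2.50q = 153.19 - 0.62q → q_m = 36.1987.
Social marginal cost = private MC − MEB = 31.43 + 2.10q.
Set SMC = demand: 31.43 + 2.10q = 153.19 - 0.62q → q* = 44.7647.
Gap = |36.1987 − 44.7647| = 8.5660.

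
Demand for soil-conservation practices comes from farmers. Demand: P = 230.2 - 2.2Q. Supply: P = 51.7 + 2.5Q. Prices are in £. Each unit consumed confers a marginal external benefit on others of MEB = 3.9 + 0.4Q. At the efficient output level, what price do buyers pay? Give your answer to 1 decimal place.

P = £136.9

Social marginal benefit = demand + MEB = 234.1 - 1.8Q.
Set SMB = MC: 234.1 - 1.8Q = 51.7 + 2.5Q → Q* = 42.4186.
Consumer price on the demand curve at Q*: 230.2 − 2.2×42.4186 = 136.8791.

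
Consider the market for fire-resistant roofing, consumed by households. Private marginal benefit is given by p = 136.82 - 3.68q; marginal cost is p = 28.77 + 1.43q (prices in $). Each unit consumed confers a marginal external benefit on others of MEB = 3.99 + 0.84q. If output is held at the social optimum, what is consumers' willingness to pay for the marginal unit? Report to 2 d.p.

Social marginal benefit = demand + MEB = 140.81 - 2.84q.
Set SMB = MC: 140.81 - 2.84q = 28.77 + 1.43q → q* = 26.2389.
Consumer price on the demand curve at q*: 136.82 − 3.68×26.2389 = 40.2608.

P = $40.26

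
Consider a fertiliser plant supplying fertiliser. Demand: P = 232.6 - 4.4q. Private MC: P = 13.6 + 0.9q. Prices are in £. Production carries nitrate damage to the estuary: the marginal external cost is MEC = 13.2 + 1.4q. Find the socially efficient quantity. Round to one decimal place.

Social marginal cost = private MC + MEC = 26.8 + 2.3q.
Set SMC = demand: 26.8 + 2.3q = 232.6 - 4.4q → q* = 30.7164.

q* = 30.7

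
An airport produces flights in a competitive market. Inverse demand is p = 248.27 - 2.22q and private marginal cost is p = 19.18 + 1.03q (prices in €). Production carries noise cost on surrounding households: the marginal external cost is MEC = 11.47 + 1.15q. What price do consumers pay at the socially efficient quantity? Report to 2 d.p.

P = €138.47

Social marginal cost = private MC + MEC = 30.65 + 2.18q.
Set SMC = demand: 30.65 + 2.18q = 248.27 - 2.22q → q* = 49.4591.
Consumer price on the demand curve at q*: 248.27 − 2.22×49.4591 = 138.4708.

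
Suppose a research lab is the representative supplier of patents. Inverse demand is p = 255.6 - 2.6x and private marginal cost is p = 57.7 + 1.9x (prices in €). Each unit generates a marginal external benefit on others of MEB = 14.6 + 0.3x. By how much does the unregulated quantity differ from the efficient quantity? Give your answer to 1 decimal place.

Market equilibrium (private): 57.7 + 1.9x = 255.6 - 2.6x → x_m = 43.9778.
Social marginal cost = private MC − MEB = 43.1 + 1.6x.
Set SMC = demand: 43.1 + 1.6x = 255.6 - 2.6x → x* = 50.5952.
Gap = |43.9778 − 50.5952| = 6.6174.

6.6 units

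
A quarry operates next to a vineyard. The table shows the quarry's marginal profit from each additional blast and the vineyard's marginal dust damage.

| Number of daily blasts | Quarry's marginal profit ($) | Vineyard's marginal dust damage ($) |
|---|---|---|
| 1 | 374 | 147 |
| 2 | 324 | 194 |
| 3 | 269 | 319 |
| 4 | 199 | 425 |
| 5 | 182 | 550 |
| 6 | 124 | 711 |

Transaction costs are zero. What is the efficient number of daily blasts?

2

Bargaining reaches the level where marginal profit last exceeds marginal dust damage.
That holds through level 2 (324 ≥ 194) but not at 3 (269 < 319).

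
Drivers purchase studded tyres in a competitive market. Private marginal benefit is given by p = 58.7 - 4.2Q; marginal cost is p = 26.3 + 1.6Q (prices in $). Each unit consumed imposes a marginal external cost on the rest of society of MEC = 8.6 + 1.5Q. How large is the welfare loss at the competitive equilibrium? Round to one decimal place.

Market equilibrium (private): 26.3 + 1.6Q = 58.7 - 4.2Q → Q_m = 5.5862.
Social marginal benefit = demand − MEC = 50.1 - 5.7Q.
Set SMB = MC: 50.1 - 5.7Q = 26.3 + 1.6Q → Q* = 3.2603.
The loss is the area between SMB and MC from Q* to Q_m; with linear curves that's a triangle of height MEC(Q_m).
DWL = ½ × 2.3259 × 16.9793 = 19.7461.

DWL = $19.7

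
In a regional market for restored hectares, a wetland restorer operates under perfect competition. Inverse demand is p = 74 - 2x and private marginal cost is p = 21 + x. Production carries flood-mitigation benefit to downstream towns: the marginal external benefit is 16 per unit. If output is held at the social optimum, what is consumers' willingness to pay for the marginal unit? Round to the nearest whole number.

Social marginal cost = private MC − MEB = 5 + x.
Set SMC = demand: 5 + x = 74 - 2x → x* = 23.0000.
Consumer price on the demand curve at x*: 74 − 2×23.0000 = 28.0000.

P = 28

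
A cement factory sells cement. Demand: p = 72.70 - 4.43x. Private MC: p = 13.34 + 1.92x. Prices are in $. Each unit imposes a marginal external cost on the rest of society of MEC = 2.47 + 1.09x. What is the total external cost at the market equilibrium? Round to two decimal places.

Market equilibrium (private): 13.34 + 1.92x = 72.70 - 4.43x → x_m = 9.3480.
Total external cost = ∫₀^{x_m} (2.47 + 1.09x) dx = 2.47×9.3480 + ½×1.09×9.3480² = 70.7144.

$70.71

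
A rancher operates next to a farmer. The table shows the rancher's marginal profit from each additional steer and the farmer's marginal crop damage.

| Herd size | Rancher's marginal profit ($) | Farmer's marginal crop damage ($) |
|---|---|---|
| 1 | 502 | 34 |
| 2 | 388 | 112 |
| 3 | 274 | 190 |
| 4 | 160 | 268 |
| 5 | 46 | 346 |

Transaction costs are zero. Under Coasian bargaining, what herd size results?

Bargaining reaches the level where marginal profit last exceeds marginal crop damage.
That holds through level 3 (274 ≥ 190) but not at 4 (160 < 268).

3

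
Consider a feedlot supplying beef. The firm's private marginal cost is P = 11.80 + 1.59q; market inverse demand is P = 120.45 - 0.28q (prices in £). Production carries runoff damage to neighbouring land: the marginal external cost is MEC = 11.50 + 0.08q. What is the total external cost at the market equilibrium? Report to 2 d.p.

Market equilibrium (private): 11.80 + 1.59q = 120.45 - 0.28q → q_m = 58.1016.
Total external cost = ∫₀^{q_m} (11.50 + 0.08q) dq = 11.50×58.1016 + ½×0.08×58.1016² = 803.2002.

£803.20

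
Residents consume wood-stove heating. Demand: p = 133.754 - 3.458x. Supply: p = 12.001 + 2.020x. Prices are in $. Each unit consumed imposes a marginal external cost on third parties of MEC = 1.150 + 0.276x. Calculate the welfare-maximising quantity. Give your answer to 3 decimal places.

x* = 20.960

Social marginal benefit = demand − MEC = 132.604 - 3.734x.
Set SMB = MC: 132.604 - 3.734x = 12.001 + 2.020x → x* = 20.9599.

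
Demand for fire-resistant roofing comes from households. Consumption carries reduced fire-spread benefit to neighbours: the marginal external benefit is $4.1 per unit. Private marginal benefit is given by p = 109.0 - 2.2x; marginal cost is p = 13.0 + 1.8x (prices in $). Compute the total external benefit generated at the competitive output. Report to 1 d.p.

$98.4

Market equilibrium (private): 13.0 + 1.8x = 109.0 - 2.2x → x_m = 24.0000.
Total external benefit = MEB × x_m = 4.1 × 24.0000 = 98.4000.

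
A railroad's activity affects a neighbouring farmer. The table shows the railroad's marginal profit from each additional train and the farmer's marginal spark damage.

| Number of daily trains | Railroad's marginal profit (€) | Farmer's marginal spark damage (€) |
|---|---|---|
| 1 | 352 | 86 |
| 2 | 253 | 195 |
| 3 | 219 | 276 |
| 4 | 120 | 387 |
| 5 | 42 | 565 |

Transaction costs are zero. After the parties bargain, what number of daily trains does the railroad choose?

Bargaining reaches the level where marginal profit last exceeds marginal spark damage.
That holds through level 2 (253 ≥ 195) but not at 3 (219 < 276).

2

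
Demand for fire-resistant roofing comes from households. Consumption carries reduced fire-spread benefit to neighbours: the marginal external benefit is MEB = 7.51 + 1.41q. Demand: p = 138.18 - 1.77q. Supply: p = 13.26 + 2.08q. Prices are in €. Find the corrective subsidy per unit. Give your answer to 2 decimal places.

subsidy = €84.04 per unit

Social marginal benefit = demand + MEB = 145.69 - 0.36q.
Set SMB = MC: 145.69 - 0.36q = 13.26 + 2.08q → q* = 54.2746.
The Pigouvian subsidy equals MEB at q*: 7.51 + 1.41×54.2746 = 84.0372.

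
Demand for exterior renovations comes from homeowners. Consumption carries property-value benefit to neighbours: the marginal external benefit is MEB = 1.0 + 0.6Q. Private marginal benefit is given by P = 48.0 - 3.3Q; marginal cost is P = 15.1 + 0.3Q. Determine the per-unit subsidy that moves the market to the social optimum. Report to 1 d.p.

Social marginal benefit = demand + MEB = 49.0 - 2.7Q.
Set SMB = MC: 49.0 - 2.7Q = 15.1 + 0.3Q → Q* = 11.3000.
The Pigouvian subsidy equals MEB at Q*: 1.0 + 0.6×11.3000 = 7.7800.

subsidy = 7.8 per unit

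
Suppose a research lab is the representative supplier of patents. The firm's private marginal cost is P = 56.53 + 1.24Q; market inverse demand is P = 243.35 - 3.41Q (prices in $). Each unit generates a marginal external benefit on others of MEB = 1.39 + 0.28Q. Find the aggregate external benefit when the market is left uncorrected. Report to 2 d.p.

$281.82

Market equilibrium (private): 56.53 + 1.24Q = 243.35 - 3.41Q → Q_m = 40.1763.
Total external benefit = ∫₀^{Q_m} (1.39 + 0.28Q) dQ = 1.39×40.1763 + ½×0.28×40.1763² = 281.8240.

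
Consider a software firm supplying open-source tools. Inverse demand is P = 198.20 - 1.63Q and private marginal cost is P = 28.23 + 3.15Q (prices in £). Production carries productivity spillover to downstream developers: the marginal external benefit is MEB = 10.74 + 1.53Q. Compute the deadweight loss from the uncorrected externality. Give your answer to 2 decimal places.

Market equilibrium (private): 28.23 + 3.15Q = 198.20 - 1.63Q → Q_m = 35.5586.
Social marginal cost = private MC − MEB = 17.49 + 1.62Q.
Set SMC = demand: 17.49 + 1.62Q = 198.20 - 1.63Q → Q* = 55.6031.
The welfare-loss triangle has base |Q_m − Q*| and height MEB(Q_m) (the vertical gap between SMC and demand is zero at Q* and MEB at Q_m).
DWL = ½ × 20.0445 × 65.1446 = 652.8955.

DWL = £652.90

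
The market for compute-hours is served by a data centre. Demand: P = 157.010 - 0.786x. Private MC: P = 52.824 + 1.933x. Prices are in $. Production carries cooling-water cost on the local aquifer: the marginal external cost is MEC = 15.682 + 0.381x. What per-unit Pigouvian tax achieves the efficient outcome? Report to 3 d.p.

Social marginal cost = private MC + MEC = 68.506 + 2.314x.
Set SMC = demand: 68.506 + 2.314x = 157.010 - 0.786x → x* = 28.5497.
The Pigouvian tax equals MEC at x*: 15.682 + 0.381×28.5497 = 26.5594.

tax = $26.559 per unit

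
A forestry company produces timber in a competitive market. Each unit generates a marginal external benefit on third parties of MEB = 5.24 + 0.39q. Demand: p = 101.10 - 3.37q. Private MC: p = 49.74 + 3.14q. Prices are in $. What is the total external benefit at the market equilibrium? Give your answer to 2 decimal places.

Market equilibrium (private): 49.74 + 3.14q = 101.10 - 3.37q → q_m = 7.8894.
Total external benefit = ∫₀^{q_m} (5.24 + 0.39q) dq = 5.24×7.8894 + ½×0.39×7.8894² = 53.4778.

$53.48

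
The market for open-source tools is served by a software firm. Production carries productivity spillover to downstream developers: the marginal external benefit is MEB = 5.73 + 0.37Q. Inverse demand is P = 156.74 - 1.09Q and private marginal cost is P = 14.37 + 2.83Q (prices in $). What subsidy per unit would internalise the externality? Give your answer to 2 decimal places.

Social marginal cost = private MC − MEB = 8.64 + 2.46Q.
Set SMC = demand: 8.64 + 2.46Q = 156.74 - 1.09Q → Q* = 41.7183.
The Pigouvian subsidy equals MEB at Q*: 5.73 + 0.37×41.7183 = 21.1658.

subsidy = $21.17 per unit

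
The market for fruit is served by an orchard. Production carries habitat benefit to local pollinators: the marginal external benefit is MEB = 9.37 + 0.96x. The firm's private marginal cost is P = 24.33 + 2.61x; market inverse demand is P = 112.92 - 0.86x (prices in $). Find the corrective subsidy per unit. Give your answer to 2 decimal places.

Social marginal cost = private MC − MEB = 14.96 + 1.65x.
Set SMC = demand: 14.96 + 1.65x = 112.92 - 0.86x → x* = 39.0279.
The Pigouvian subsidy equals MEB at x*: 9.37 + 0.96×39.0279 = 46.8368.

subsidy = $46.84 per unit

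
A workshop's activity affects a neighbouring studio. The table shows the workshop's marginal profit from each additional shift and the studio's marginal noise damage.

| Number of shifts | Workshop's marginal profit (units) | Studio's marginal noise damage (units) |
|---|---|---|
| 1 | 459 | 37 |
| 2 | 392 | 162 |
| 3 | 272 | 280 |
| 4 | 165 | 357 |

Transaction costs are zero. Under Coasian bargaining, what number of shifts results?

Bargaining reaches the level where marginal profit last exceeds marginal noise damage.
That holds through level 2 (392 ≥ 162) but not at 3 (272 < 280).

2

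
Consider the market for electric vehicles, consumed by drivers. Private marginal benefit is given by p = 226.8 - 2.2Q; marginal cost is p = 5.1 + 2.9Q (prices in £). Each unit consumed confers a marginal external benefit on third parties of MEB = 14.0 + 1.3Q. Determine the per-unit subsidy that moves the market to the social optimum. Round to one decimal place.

Social marginal benefit = demand + MEB = 240.8 - 0.9Q.
Set SMB = MC: 240.8 - 0.9Q = 5.1 + 2.9Q → Q* = 62.0263.
The Pigouvian subsidy equals MEB at Q*: 14.0 + 1.3×62.0263 = 94.6342.

subsidy = £94.6 per unit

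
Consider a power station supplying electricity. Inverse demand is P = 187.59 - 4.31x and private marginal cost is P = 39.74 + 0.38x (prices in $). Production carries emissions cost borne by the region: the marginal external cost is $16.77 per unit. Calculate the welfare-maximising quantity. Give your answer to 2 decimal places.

x* = 27.95

Social marginal cost = private MC + MEC = 56.51 + 0.38x.
Set SMC = demand: 56.51 + 0.38x = 187.59 - 4.31x → x* = 27.9488.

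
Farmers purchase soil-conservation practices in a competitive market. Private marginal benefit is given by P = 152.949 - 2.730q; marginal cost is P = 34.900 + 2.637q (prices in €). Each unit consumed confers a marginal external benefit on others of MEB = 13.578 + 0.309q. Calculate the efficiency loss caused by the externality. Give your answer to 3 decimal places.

DWL = €41.036

Market equilibrium (private): 34.900 + 2.637q = 152.949 - 2.730q → q_m = 21.9953.
Social marginal benefit = demand + MEB = 166.527 - 2.421q.
Set SMB = MC: 166.527 - 2.421q = 34.900 + 2.637q → q* = 26.0235.
Between q* and q_m the wedge SMB − MC runs linearly from 0 to MEB(q_m), so the loss is a triangle.
DWL = ½ × 4.0282 × 20.3746 = 41.0365.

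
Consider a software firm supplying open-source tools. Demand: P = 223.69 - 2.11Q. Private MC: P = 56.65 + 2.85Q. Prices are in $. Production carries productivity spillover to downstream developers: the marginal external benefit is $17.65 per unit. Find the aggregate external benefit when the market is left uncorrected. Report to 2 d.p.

Market equilibrium (private): 56.65 + 2.85Q = 223.69 - 2.11Q → Q_m = 33.6774.
Total external benefit = MEB × Q_m = 17.65 × 33.6774 = 594.4061.

$594.41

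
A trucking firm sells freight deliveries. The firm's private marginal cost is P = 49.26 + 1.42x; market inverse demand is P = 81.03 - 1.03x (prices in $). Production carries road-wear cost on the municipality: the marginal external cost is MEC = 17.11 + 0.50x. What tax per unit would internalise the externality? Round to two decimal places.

Social marginal cost = private MC + MEC = 66.37 + 1.92x.
Set SMC = demand: 66.37 + 1.92x = 81.03 - 1.03x → x* = 4.9695.
The Pigouvian tax equals MEC at x*: 17.11 + 0.50×4.9695 = 19.5948.

tax = $19.59 per unit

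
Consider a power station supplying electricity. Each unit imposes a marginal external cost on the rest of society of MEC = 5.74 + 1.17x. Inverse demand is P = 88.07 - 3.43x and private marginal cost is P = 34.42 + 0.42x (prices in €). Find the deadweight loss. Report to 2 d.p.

DWL = €48.40

Market equilibrium (private): 34.42 + 0.42x = 88.07 - 3.43x → x_m = 13.9351.
Social marginal cost = private MC + MEC = 40.16 + 1.59x.
Set SMC = demand: 40.16 + 1.59x = 88.07 - 3.43x → x* = 9.5438.
The welfare-loss triangle has base |x_m − x*| and height MEC(x_m) (the vertical gap between SMC and demand is zero at x* and MEC at x_m).
DWL = ½ × 4.3913 × 22.0440 = 48.4009.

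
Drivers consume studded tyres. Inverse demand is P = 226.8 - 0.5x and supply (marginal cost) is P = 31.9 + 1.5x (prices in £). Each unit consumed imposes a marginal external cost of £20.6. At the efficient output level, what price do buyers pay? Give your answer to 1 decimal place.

Social marginal benefit = demand − MEC = 206.2 - 0.5x.
Set SMB = MC: 206.2 - 0.5x = 31.9 + 1.5x → x* = 87.1500.
Consumer price on the demand curve at x*: 226.8 − 0.5×87.1500 = 183.2250.

P = £183.2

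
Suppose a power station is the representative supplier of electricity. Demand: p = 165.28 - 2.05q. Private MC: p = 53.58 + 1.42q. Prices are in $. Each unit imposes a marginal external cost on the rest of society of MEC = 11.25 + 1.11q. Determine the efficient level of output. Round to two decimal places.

q* = 21.93

Social marginal cost = private MC + MEC = 64.83 + 2.53q.
Set SMC = demand: 64.83 + 2.53q = 165.28 - 2.05q → q* = 21.9323.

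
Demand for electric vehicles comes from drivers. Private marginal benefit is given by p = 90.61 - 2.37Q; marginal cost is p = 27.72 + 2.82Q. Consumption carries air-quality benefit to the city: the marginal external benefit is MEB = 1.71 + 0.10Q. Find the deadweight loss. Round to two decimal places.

Market equilibrium (private): 27.72 + 2.82Q = 90.61 - 2.37Q → Q_m = 12.1175.
Social marginal benefit = demand + MEB = 92.32 - 2.27Q.
Set SMB = MC: 92.32 - 2.27Q = 27.72 + 2.82Q → Q* = 12.6916.
Height of the DWL triangle at Q_m is SMB(Q_m) − MC(Q_m) = MEB(Q_m) = 2.9218.
DWL = ½ × 0.5741 × 2.9218 = 0.8387.

DWL = 0.84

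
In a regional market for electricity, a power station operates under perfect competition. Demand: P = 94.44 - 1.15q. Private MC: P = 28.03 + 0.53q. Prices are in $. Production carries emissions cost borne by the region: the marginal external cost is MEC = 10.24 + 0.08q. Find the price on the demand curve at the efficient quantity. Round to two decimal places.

Social marginal cost = private MC + MEC = 38.27 + 0.61q.
Set SMC = demand: 38.27 + 0.61q = 94.44 - 1.15q → q* = 31.9148.
Consumer price on the demand curve at q*: 94.44 − 1.15×31.9148 = 57.7380.

P = $57.74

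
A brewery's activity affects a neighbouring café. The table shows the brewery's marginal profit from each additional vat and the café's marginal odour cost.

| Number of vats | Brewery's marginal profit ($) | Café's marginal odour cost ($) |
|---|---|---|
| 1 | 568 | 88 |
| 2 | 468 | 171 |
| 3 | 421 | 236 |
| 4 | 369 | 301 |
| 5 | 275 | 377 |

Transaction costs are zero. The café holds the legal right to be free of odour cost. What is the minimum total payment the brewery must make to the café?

Efficient level: marginal profit ≥ marginal odour cost through level 4, so k* = 4.
With the café holding the right, the brewery must at least compensate total damage at k*: 88 + 171 + 236 + 301 = 796.

$796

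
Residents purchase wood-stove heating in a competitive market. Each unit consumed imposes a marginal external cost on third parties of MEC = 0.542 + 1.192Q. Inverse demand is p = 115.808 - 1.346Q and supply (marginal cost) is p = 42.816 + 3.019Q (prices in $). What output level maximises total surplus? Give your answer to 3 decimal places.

Social marginal benefit = demand − MEC = 115.266 - 2.538Q.
Set SMB = MC: 115.266 - 2.538Q = 42.816 + 3.019Q → Q* = 13.0376.

Q* = 13.038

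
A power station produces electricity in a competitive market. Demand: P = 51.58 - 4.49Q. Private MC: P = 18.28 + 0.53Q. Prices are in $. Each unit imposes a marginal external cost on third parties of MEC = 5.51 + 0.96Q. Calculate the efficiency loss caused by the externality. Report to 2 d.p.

DWL = $11.80

Market equilibrium (private): 18.28 + 0.53Q = 51.58 - 4.49Q → Q_m = 6.6335.
Social marginal cost = private MC + MEC = 23.79 + 1.49Q.
Set SMC = demand: 23.79 + 1.49Q = 51.58 - 4.49Q → Q* = 4.6472.
Height of the DWL triangle at Q_m is SMC(Q_m) − demand(Q_m) = MEC(Q_m) = 11.8781.
DWL = ½ × 1.9863 × 11.8781 = 11.7967.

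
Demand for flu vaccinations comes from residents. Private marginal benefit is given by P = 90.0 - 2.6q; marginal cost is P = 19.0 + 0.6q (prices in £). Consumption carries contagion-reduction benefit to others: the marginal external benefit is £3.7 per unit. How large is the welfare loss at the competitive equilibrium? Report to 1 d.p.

DWL = £2.1

Market equilibrium (private): 19.0 + 0.6q = 90.0 - 2.6q → q_m = 22.1875.
Social marginal benefit = demand + MEB = 93.7 - 2.6q.
Set SMB = MC: 93.7 - 2.6q = 19.0 + 0.6q → q* = 23.3438.
The welfare-loss triangle has base |q_m − q*| and height MEB(q_m) (the vertical gap between SMB and MC is zero at q* and MEB at q_m).
DWL = ½ × 1.1563 × 3.7000 = 2.1392.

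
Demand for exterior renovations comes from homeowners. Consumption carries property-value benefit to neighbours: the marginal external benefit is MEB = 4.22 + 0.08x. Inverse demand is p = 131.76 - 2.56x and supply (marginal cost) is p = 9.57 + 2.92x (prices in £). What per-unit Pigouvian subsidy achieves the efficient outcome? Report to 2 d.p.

subsidy = £6.09 per unit

Social marginal benefit = demand + MEB = 135.98 - 2.48x.
Set SMB = MC: 135.98 - 2.48x = 9.57 + 2.92x → x* = 23.4093.
The Pigouvian subsidy equals MEB at x*: 4.22 + 0.08×23.4093 = 6.0927.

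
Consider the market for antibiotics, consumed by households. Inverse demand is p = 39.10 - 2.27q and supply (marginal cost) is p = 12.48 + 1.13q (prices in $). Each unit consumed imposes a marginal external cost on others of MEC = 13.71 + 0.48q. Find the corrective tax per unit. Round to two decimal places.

Social marginal benefit = demand − MEC = 25.39 - 2.75q.
Set SMB = MC: 25.39 - 2.75q = 12.48 + 1.13q → q* = 3.3273.
The Pigouvian tax equals MEC at q*: 13.71 + 0.48×3.3273 = 15.3071.

tax = $15.31 per unit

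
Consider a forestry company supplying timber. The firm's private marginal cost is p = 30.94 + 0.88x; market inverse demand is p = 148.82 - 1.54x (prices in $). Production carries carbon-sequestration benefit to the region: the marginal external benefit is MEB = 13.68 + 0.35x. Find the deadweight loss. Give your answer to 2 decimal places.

DWL = $228.08

Market equilibrium (private): 30.94 + 0.88x = 148.82 - 1.54x → x_m = 48.7107.
Social marginal cost = private MC − MEB = 17.26 + 0.53x.
Set SMC = demand: 17.26 + 0.53x = 148.82 - 1.54x → x* = 63.5556.
Height of the DWL triangle at x_m is demand(x_m) − SMC(x_m) = MEB(x_m) = 30.7288.
DWL = ½ × 14.8449 × 30.7288 = 228.0830.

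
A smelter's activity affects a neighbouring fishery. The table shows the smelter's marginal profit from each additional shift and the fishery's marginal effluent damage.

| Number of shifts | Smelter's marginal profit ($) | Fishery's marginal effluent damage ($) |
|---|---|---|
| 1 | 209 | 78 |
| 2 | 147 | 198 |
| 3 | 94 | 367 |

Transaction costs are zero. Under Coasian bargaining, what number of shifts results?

1

Bargaining reaches the level where marginal profit last exceeds marginal effluent damage.
That holds through level 1 (209 ≥ 78) but not at 2 (147 < 198).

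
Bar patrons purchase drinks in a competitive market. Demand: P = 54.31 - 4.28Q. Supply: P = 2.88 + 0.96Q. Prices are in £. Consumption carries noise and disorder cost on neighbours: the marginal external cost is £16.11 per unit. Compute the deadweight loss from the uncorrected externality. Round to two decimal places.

Market equilibrium (private): 2.88 + 0.96Q = 54.31 - 4.28Q → Q_m = 9.8149.
Social marginal benefit = demand − MEC = 38.20 - 4.28Q.
Set SMB = MC: 38.20 - 4.28Q = 2.88 + 0.96Q → Q* = 6.7405.
The welfare-loss triangle has base |Q_m − Q*| and height MEC(Q_m) (the vertical gap between SMB and MC is zero at Q* and MEC at Q_m).
DWL = ½ × 3.0744 × 16.1100 = 24.7643.

DWL = £24.76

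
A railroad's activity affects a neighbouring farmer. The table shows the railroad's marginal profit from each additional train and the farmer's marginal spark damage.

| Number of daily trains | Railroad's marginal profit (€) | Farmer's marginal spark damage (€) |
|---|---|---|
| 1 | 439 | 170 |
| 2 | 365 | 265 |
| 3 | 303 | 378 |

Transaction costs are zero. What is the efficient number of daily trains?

Bargaining reaches the level where marginal profit last exceeds marginal spark damage.
That holds through level 2 (365 ≥ 265) but not at 3 (303 < 378).

2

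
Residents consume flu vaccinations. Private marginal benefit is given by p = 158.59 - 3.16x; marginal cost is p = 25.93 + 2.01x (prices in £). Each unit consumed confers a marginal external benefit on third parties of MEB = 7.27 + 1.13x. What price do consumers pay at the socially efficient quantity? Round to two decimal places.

P = £49.14

Social marginal benefit = demand + MEB = 165.86 - 2.03x.
Set SMB = MC: 165.86 - 2.03x = 25.93 + 2.01x → x* = 34.6361.
Consumer price on the demand curve at x*: 158.59 − 3.16×34.6361 = 49.1399.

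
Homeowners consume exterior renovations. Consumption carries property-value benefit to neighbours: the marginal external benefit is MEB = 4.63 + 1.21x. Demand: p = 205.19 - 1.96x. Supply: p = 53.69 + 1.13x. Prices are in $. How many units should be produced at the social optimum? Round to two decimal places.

x* = 83.05

Social marginal benefit = demand + MEB = 209.82 - 0.75x.
Set SMB = MC: 209.82 - 0.75x = 53.69 + 1.13x → x* = 83.0479.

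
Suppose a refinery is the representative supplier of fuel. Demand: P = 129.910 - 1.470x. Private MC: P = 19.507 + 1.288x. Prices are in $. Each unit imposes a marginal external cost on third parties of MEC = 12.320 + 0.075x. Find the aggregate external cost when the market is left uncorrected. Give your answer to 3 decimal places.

$553.261

Market equilibrium (private): 19.507 + 1.288x = 129.910 - 1.470x → x_m = 40.0301.
Total external cost = ∫₀^{x_m} (12.320 + 0.075x) dx = 12.320×40.0301 + ½×0.075×40.0301² = 553.2612.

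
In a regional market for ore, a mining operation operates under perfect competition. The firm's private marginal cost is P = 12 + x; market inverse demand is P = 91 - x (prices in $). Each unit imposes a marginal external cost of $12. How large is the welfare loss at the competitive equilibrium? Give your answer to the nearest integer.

DWL = $36

Market equilibrium (private): 12 + x = 91 - x → x_m = 39.5000.
Social marginal cost = private MC + MEC = 24 + x.
Set SMC = demand: 24 + x = 91 - x → x* = 33.5000.
Height of the DWL triangle at x_m is SMC(x_m) − demand(x_m) = MEC(x_m) = 12.0000.
DWL = ½ × 6.0000 × 12.0000 = 36.0000.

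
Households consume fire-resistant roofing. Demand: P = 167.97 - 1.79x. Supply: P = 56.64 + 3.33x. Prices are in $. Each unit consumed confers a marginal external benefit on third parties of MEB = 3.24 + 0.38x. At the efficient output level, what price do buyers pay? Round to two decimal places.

P = $124.70

Social marginal benefit = demand + MEB = 171.21 - 1.41x.
Set SMB = MC: 171.21 - 1.41x = 56.64 + 3.33x → x* = 24.1709.
Consumer price on the demand curve at x*: 167.97 − 1.79×24.1709 = 124.7041.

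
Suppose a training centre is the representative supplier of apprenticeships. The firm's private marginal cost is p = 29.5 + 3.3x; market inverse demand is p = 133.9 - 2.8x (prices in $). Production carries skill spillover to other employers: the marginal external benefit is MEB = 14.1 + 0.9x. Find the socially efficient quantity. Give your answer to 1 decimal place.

Social marginal cost = private MC − MEB = 15.4 + 2.4x.
Set SMC = demand: 15.4 + 2.4x = 133.9 - 2.8x → x* = 22.7885.

x* = 22.8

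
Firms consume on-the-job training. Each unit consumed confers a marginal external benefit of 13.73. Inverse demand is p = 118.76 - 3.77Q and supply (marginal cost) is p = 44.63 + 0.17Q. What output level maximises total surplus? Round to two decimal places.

Social marginal benefit = demand + MEB = 132.49 - 3.77Q.
Set SMB = MC: 132.49 - 3.77Q = 44.63 + 0.17Q → Q* = 22.2995.

Q* = 22.30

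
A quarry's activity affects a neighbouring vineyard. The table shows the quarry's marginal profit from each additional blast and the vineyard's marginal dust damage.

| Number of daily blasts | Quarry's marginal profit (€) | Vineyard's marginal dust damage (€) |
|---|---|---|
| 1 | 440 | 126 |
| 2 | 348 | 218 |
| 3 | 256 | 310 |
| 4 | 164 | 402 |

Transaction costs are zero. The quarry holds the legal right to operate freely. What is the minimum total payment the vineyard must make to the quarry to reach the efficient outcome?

€420

Left alone the quarry would choose level 4 (marginal profit stays positive).
Efficient level: k* = 2 (marginal profit ≥ marginal dust damage through 2).
The vineyard must at least cover the quarry's forgone profit from cutting 4→2: 256 + 164 = 420.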